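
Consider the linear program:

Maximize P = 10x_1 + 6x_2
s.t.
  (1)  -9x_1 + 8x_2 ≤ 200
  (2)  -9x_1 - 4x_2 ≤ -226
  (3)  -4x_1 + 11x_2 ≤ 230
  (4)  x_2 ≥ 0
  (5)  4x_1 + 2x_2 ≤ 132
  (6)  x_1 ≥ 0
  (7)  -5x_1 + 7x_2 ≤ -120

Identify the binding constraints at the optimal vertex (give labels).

Corner points and P = 10x_1 + 6x_2:
  (226/9, 0) → P = 2260/9
  (2062/83, 50/83) → P = 20920/83
  (33, 0) → P = 330
  (582/19, 90/19) → P = 6360/19

The maximum is at (582/19, 90/19). Substituting into each constraint, equality holds for (5) and (7); the remaining constraints have slack.

(5) and (7)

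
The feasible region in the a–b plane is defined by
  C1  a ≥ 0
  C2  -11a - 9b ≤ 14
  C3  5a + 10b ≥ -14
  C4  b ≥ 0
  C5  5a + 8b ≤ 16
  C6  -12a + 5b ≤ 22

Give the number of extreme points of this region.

3

Of the 15 pairwise boundary intersections, those satisfying every inequality are:
  (0, 0)
  (0, 2)
  (16/5, 0)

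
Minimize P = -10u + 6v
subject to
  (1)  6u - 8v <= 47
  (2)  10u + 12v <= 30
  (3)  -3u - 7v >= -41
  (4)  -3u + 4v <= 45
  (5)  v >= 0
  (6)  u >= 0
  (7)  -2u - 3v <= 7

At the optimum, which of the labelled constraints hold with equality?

(2) and (5)

Extreme points and P = -10u + 6v:
  (3, 0) → P = -30
  (0, 5/2) → P = 15
  (0, 0) → P = 0

The minimum is at (3, 0). Substituting into each constraint, equality holds for (2) and (5); the remaining constraints have slack.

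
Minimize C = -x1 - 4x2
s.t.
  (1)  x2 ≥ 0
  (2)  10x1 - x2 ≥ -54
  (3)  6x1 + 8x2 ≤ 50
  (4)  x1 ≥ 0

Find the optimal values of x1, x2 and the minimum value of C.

x1 = 0, x2 = 25/4, minimum C = -25

Extreme points and C = -x1 - 4x2:
  (25/3, 0) → C = -25/3
  (0, 0) → C = 0
  (0, 25/4) → C = -25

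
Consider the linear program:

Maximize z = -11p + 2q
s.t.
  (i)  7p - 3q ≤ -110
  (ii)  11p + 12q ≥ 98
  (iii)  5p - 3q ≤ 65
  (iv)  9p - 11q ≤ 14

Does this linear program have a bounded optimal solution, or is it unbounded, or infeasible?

unbounded

From the feasible point (-114/13, 632/39), moving in the direction (-12, 11) keeps every constraint satisfied while z increases without bound.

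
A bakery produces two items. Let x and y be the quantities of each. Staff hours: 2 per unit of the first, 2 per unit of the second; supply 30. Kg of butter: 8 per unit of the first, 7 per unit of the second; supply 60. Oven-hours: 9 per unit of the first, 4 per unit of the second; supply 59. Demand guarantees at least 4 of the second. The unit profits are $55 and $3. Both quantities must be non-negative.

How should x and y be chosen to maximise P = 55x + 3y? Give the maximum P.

x = 4, y = 4, maximum P = 232

Corner points and P = 55x + 3y:
  (0, 60/7) → P = 180/7
  (0, 4) → P = 12
  (4, 4) → P = 232

At the optimal vertex, 8x + 7y = 60 and y = 4.
Solving simultaneously gives x = 4, y = 4.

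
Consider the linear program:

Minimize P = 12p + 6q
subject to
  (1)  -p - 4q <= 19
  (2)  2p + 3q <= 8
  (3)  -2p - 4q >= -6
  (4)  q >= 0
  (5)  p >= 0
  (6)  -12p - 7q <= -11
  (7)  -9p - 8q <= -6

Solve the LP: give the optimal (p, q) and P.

p = 1/17, q = 25/17, minimum P = 162/17

At the optimal vertex, -2p - 4q = -6 and -12p - 7q = -11.
Solving simultaneously gives p = 1/17, q = 25/17.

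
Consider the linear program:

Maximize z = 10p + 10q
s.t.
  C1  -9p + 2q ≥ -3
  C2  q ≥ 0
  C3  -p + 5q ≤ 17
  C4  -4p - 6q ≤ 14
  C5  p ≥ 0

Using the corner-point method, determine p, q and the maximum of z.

Corner points and z = 10p + 10q:
  (1/3, 0) → z = 10/3
  (49/43, 156/43) → z = 2050/43
  (0, 0) → z = 0
  (0, 17/5) → z = 34

The optimum lies where -9p + 2q = -3 and -p + 5q = 17.
Solving simultaneously gives p = 49/43, q = 156/43.

p = 49/43, q = 156/43, maximum z = 2050/43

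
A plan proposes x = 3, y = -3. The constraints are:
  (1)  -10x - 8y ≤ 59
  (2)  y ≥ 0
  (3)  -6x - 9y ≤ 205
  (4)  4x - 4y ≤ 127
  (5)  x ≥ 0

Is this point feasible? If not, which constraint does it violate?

not feasible — violates (2)

Constraint (2): y = -3, which is not ≥ 0. All other constraints are satisfied.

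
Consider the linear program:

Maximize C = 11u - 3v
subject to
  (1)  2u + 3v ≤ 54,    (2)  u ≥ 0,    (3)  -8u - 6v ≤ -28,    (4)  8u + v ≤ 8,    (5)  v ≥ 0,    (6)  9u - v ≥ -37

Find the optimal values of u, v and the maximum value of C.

u = 1/2, v = 4, maximum C = -13/2

Feasible corners and C = 11u - 3v:
  (0, 14/3) → C = -14
  (0, 8) → C = -24
  (1/2, 4) → C = -13/2

The optimum lies where -8u - 6v = -28 and 8u + v = 8.
Solving simultaneously gives u = 1/2, v = 4.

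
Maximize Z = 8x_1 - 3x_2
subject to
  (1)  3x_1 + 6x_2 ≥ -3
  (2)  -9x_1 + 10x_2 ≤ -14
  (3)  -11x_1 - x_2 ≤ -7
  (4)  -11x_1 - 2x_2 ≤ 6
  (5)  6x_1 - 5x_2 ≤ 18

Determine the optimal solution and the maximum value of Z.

At the optimal vertex, -9x_1 + 10x_2 = -14 and 6x_1 - 5x_2 = 18.
Solving simultaneously gives x_1 = 22/3, x_2 = 26/5.

x_1 = 22/3, x_2 = 26/5, maximum Z = 646/15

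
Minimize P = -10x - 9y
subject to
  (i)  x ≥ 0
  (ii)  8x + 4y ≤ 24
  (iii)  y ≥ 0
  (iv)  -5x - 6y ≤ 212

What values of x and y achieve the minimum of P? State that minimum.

Corner points and P = -10x - 9y:
  (0, 6) → P = -54
  (0, 0) → P = 0
  (3, 0) → P = -30

x = 0, y = 6, minimum P = -54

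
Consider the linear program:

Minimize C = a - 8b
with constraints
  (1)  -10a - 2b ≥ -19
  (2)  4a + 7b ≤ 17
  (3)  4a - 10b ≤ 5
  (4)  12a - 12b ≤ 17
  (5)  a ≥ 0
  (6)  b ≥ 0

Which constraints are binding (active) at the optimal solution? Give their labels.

Vertices and C = a - 8b:
  (99/62, 47/31) → C = -653/62
  (131/72, 29/72) → C = -101/72
  (0, 17/7) → C = -136/7
  (55/36, 1/9) → C = 23/36
  (5/4, 0) → C = 5/4
  (0, 0) → C = 0

The minimum is at (0, 17/7). Substituting into each constraint, equality holds for (2) and (5); the remaining constraints have slack.

(2) and (5)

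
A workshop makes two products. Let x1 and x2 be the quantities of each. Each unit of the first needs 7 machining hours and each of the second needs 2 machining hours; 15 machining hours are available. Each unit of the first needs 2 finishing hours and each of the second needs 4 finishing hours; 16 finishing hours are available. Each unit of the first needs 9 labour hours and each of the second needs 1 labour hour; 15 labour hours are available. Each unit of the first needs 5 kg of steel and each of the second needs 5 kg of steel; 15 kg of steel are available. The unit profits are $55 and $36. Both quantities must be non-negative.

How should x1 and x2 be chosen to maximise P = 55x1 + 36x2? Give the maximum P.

Extreme points and P = 55x1 + 36x2:
  (0, 0) → P = 0
  (0, 3) → P = 108
  (5/3, 0) → P = 275/3
  (3/2, 3/2) → P = 273/2

The binding constraints are 9x1 + x2 = 15 and 5x1 + 5x2 = 15.
Solving simultaneously gives x1 = 3/2, x2 = 3/2.

x1 = 3/2, x2 = 3/2, maximum P = 273/2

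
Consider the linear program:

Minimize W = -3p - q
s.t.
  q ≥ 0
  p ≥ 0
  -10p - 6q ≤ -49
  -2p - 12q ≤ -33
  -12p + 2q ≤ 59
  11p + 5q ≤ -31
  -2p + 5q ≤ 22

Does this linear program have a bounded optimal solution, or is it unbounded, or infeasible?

The boundaries q = 0 and -2p - 12q = -33 meet at (33/2, 0), but that point violates 11p + 5q ≤ -31. Every candidate vertex is excluded by some other constraint, so the feasible region is empty.

infeasible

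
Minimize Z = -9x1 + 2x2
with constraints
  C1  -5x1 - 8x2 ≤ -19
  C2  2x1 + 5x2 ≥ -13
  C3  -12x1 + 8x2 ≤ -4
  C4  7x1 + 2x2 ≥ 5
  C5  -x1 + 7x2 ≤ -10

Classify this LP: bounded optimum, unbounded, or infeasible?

From the feasible point (199/9, -103/9), moving in the direction (7, 1) keeps every constraint satisfied while Z decreases without bound.

unbounded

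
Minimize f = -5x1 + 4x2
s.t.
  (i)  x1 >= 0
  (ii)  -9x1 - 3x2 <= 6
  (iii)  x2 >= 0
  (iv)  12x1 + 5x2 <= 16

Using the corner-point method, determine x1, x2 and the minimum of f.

The binding constraints are x2 = 0 and 12x1 + 5x2 = 16.
Solving simultaneously gives x1 = 4/3, x2 = 0.

x1 = 4/3, x2 = 0, minimum f = -20/3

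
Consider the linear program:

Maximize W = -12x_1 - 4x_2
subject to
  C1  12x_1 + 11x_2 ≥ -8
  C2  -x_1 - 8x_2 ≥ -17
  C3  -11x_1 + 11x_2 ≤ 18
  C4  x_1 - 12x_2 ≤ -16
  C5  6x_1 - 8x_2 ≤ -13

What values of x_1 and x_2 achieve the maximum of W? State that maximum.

x_1 = -1/22, x_2 = 35/22, maximum W = -64/11

Feasible corners and W = -12x_1 - 4x_2:
  (43/99, 205/99) → W = -1336/99
  (4/7, 115/56) → W = -211/14
  (-1/22, 35/22) → W = -64/11

The optimum lies where -11x_1 + 11x_2 = 18 and 6x_1 - 8x_2 = -13.
Solving simultaneously gives x_1 = -1/22, x_2 = 35/22.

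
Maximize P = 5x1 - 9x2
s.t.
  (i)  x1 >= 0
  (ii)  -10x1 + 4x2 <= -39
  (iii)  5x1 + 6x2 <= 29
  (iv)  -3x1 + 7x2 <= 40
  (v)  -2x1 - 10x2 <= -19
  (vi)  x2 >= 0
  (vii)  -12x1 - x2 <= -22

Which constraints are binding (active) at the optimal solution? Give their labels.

Vertices and P = 5x1 - 9x2:
  (35/8, 19/16) → P = 179/16
  (233/54, 28/27) → P = 661/54
  (88/19, 37/38) → P = 547/38

The maximum is at (88/19, 37/38). Substituting into each constraint, equality holds for (iii) and (v); the remaining constraints have slack.

(iii) and (v)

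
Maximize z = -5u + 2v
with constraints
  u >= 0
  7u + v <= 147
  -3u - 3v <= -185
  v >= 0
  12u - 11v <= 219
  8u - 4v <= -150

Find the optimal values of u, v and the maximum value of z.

Feasible corners and z = -5u + 2v:
  (0, 147) → z = 294
  (0, 185/3) → z = 370/3
  (73/6, 371/6) → z = 377/6
  (145/18, 965/18) → z = 1205/18

At the optimal vertex, u = 0 and 7u + v = 147.
Solving simultaneously gives u = 0, v = 147.

u = 0, v = 147, maximum z = 294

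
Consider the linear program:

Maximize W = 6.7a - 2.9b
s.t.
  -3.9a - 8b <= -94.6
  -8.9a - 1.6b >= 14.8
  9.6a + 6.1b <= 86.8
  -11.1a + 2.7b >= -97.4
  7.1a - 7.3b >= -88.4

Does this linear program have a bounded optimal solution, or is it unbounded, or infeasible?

infeasible

The boundaries -3.9a - 8b = -94.6 and -8.9a - 1.6b = 14.8 meet at (-843/203, 44983/3248), but that point violates 7.1a - 7.3b ≥ -88.4. Every candidate vertex is excluded by some other constraint, so the feasible region is empty.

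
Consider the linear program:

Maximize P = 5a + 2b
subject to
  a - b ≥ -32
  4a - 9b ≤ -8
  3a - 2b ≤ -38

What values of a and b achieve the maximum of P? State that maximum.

Extreme points and P = 5a + 2b:
  (-56, -24) → P = -328
  (26, 58) → P = 246
  (-326/19, -128/19) → P = -1886/19

The binding constraints are a - b = -32 and 3a - 2b = -38.
Solving simultaneously gives a = 26, b = 58.

a = 26, b = 58, maximum P = 246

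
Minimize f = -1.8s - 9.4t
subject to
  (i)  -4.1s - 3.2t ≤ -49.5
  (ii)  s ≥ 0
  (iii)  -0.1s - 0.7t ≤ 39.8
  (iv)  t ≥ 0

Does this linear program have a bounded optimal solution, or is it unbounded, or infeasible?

From the feasible point (0, 15.46875), moving in the direction (0, 1) keeps every constraint satisfied while f decreases without bound.

unbounded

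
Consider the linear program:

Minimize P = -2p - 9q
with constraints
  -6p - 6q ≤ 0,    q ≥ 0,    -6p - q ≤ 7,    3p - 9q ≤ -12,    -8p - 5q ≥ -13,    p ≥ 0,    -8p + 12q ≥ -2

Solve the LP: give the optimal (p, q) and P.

Vertices and P = -2p - 9q:
  (19/29, 45/29) → P = -443/29
  (0, 4/3) → P = -12
  (0, 13/5) → P = -117/5

The binding constraints are -8p - 5q = -13 and p = 0.
Solving simultaneously gives p = 0, q = 13/5.

p = 0, q = 13/5, minimum P = -117/5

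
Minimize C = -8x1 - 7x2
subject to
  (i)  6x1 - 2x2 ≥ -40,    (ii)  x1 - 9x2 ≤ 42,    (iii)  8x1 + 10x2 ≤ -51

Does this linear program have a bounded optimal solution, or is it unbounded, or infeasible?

bounded optimum

Extreme points and C = -8x1 - 7x2:
  (-111/13, -73/13) → C = 1399/13
  (-251/38, 7/38) → C = 1959/38
  (-39/82, -387/82) → C = 3021/82
The feasible region has finitely many vertices and no improving ray; the minimum is 3021/82 at (-39/82, -387/82).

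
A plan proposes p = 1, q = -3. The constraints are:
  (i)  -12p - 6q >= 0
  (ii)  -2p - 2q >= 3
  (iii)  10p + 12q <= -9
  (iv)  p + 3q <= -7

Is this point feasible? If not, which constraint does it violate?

(i): 6 ≥ 0 ✓
(ii): 4 ≥ 3 ✓
(iii): -26 ≤ -9 ✓
(iv): -8 ≤ -7 ✓

feasible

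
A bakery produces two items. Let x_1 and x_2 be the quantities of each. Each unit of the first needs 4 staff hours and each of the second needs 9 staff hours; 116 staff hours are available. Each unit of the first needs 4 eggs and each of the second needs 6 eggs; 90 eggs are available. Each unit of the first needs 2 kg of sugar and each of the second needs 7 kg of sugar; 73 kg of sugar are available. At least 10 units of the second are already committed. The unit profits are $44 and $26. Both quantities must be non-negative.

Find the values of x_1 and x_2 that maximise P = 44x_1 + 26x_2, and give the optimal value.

x_1 = 3/2, x_2 = 10, maximum P = 326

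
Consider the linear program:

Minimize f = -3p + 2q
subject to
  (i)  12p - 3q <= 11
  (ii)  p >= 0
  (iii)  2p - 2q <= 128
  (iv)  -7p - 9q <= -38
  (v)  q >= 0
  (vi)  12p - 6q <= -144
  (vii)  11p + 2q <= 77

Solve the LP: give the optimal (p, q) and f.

Extreme points and f = -3p + 2q:
  (0, 24) → f = 48
  (0, 77/2) → f = 77
  (29/15, 418/15) → f = 749/15

The binding constraints are p = 0 and 12p - 6q = -144.
Solving simultaneously gives p = 0, q = 24.

p = 0, q = 24, minimum f = 48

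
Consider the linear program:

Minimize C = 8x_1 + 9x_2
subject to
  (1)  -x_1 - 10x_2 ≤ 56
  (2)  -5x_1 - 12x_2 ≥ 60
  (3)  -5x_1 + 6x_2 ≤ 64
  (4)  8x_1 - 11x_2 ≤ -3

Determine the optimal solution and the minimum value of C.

Feasible corners and C = 8x_1 + 9x_2:
  (-122/7, -27/7) → C = -1219/7
  (-646/91, -445/91) → C = -9173/91
  (-188/15, 2/9) → C = -1474/15
  (-696/151, -465/151) → C = -9753/151

The binding constraints are -x_1 - 10x_2 = 56 and -5x_1 + 6x_2 = 64.
Solving simultaneously gives x_1 = -122/7, x_2 = -27/7.

x_1 = -122/7, x_2 = -27/7, minimum C = -1219/7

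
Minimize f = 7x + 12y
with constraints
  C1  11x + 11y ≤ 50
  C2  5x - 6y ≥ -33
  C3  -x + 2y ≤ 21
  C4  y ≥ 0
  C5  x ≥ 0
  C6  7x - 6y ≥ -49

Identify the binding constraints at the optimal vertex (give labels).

Vertices and f = 7x + 12y:
  (50/11, 0) → f = 350/11
  (0, 50/11) → f = 600/11
  (0, 0) → f = 0

The minimum is at (0, 0). Substituting into each constraint, equality holds for C4 and C5; the remaining constraints have slack.

C4 and C5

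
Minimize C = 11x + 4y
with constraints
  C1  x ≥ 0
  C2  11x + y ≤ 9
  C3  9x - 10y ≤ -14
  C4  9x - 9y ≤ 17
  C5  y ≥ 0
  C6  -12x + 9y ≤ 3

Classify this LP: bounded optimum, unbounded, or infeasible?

The boundaries x = 0 and 11x + y = 9 meet at (0, 9), but that point violates -12x + 9y ≤ 3. Every candidate vertex is excluded by some other constraint, so the feasible region is empty.

infeasible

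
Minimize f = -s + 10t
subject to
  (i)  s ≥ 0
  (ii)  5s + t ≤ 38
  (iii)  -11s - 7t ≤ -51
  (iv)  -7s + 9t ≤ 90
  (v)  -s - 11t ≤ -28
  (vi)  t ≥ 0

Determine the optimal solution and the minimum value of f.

s = 65/9, t = 17/9, minimum f = 35/3

Corner points and f = -s + 10t:
  (0, 51/7) → f = 510/7
  (0, 10) → f = 100
  (63/13, 179/13) → f = 1727/13
  (65/9, 17/9) → f = 35/3
  (365/114, 257/114) → f = 735/38

At the optimal vertex, 5s + t = 38 and -s - 11t = -28.
Solving simultaneously gives s = 65/9, t = 17/9.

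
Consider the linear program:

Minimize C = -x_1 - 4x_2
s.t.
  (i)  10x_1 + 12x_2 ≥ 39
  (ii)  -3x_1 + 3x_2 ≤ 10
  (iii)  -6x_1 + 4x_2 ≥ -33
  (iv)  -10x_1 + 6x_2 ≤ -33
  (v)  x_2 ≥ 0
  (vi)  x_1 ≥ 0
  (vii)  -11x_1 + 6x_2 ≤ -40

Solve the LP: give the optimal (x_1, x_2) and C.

x_1 = 139/6, x_2 = 53/2, minimum C = -775/6

Feasible corners and C = -x_1 - 4x_2:
  (39/10, 0) → C = -39/10
  (119/32, 29/192) → C = -415/96
  (139/6, 53/2) → C = -775/6
  (53/4, 199/12) → C = -955/12
  (11/2, 0) → C = -11/2
  (7, 37/6) → C = -95/3

At the optimal vertex, -3x_1 + 3x_2 = 10 and -6x_1 + 4x_2 = -33.
Solving simultaneously gives x_1 = 139/6, x_2 = 53/2.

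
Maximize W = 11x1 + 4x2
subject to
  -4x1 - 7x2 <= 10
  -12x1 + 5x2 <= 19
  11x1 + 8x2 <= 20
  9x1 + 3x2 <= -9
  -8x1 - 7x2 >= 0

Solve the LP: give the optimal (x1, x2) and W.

Extreme points and W = 11x1 + 4x2:
  (-183/104, -11/26) → W = -2189/104
  (-11/17, -18/17) → W = -193/17
  (-34/27, 7/9) → W = -290/27

The optimum lies where -12x1 + 5x2 = 19 and 9x1 + 3x2 = -9.
Solving simultaneously gives x1 = -34/27, x2 = 7/9.

x1 = -34/27, x2 = 7/9, maximum W = -290/27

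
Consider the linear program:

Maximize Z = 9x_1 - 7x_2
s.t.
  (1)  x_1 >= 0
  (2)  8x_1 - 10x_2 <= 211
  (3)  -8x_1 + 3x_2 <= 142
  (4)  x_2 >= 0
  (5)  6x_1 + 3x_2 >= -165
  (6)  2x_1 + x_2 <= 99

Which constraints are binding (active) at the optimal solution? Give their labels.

(2) and (6)

Vertices and Z = 9x_1 - 7x_2:
  (0, 142/3) → Z = -994/3
  (0, 0) → Z = 0
  (211/8, 0) → Z = 1899/8
  (1201/28, 185/14) → Z = 8219/28
  (155/14, 538/7) → Z = -6137/14

The maximum is at (1201/28, 185/14). Substituting into each constraint, equality holds for (2) and (6); the remaining constraints have slack.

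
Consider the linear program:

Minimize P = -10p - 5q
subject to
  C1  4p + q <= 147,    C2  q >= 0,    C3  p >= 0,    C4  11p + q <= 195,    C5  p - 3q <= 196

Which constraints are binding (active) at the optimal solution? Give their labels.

C1 and C3

Vertices and P = -10p - 5q:
  (0, 147) → P = -735
  (48/7, 837/7) → P = -4665/7
  (0, 0) → P = 0
  (195/11, 0) → P = -1950/11

The minimum is at (0, 147). Substituting into each constraint, equality holds for C1 and C3; the remaining constraints have slack.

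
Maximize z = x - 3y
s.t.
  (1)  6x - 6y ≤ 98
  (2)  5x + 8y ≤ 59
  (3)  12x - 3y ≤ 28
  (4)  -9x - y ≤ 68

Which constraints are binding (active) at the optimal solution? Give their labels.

Extreme points and z = x - 3y:
  (-7/3, -56/3) → z = 161/3
  (-31/6, -43/2) → z = 178/3
  (401/111, 568/111) → z = -1303/111
  (-9, 13) → z = -48

The maximum is at (-31/6, -43/2). Substituting into each constraint, equality holds for (1) and (4); the remaining constraints have slack.

(1) and (4)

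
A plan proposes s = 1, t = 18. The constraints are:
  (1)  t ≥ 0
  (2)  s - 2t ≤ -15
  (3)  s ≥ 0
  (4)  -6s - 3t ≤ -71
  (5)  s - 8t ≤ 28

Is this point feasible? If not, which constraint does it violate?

Constraint (4): -6s - 3t = -60, which is not ≤ -71. All other constraints are satisfied.

not feasible — violates (4)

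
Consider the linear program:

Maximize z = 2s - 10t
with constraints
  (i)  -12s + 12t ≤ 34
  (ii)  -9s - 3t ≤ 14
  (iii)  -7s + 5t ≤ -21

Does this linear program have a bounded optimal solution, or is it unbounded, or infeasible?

unbounded

From the feasible point (211/12, 245/12), moving in the direction (3, -9) keeps every constraint satisfied while z increases without bound.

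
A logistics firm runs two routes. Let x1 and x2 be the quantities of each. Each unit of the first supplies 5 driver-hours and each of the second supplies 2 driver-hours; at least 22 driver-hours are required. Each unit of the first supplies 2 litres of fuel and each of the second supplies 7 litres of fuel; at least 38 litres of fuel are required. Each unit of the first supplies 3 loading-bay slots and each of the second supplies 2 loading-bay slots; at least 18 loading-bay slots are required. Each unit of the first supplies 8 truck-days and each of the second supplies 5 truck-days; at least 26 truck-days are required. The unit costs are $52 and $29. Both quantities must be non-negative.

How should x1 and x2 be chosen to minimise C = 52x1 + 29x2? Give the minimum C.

The feasible region is unbounded (it extends along (0, 1), (1, 0)), but C strictly increases along every unbounded feasible direction, so there is no improving ray and the minimum is attained at a vertex.

The optimum lies where 5x1 + 2x2 = 22 and 3x1 + 2x2 = 18.
Solving simultaneously gives x1 = 2, x2 = 6.

x1 = 2, x2 = 6, minimum C = 278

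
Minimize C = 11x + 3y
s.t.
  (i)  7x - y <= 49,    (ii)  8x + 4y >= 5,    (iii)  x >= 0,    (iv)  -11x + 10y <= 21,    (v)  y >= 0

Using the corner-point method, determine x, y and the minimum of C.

Corner points and C = 11x + 3y:
  (511/59, 686/59) → C = 7679/59
  (7, 0) → C = 77
  (0, 5/4) → C = 15/4
  (5/8, 0) → C = 55/8
  (0, 21/10) → C = 63/10

x = 0, y = 5/4, minimum C = 15/4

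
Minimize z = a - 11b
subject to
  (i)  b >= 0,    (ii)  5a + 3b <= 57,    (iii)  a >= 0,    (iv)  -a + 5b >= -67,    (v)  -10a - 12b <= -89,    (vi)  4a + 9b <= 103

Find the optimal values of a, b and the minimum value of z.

a = 0, b = 103/9, minimum z = -1133/9

Extreme points and z = a - 11b:
  (57/5, 0) → z = 57/5
  (89/10, 0) → z = 89/10
  (68/11, 287/33) → z = -2953/33
  (0, 89/12) → z = -979/12
  (0, 103/9) → z = -1133/9

The optimum lies where a = 0 and 4a + 9b = 103.
Solving simultaneously gives a = 0, b = 103/9.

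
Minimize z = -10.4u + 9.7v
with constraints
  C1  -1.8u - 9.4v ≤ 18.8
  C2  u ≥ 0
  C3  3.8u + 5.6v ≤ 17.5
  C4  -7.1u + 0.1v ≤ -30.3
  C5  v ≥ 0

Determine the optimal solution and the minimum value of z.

Corner points and z = -10.4u + 9.7v:
  (17143/4014, 911/4014) → z = -112967/2676
  (175/38, 0) → z = -910/19
  (303/71, 0) → z = -15756/355

The binding constraints are 3.8u + 5.6v = 17.5 and v = 0.
Solving simultaneously gives u = 175/38, v = 0.

u = 175/38, v = 0, minimum z = -910/19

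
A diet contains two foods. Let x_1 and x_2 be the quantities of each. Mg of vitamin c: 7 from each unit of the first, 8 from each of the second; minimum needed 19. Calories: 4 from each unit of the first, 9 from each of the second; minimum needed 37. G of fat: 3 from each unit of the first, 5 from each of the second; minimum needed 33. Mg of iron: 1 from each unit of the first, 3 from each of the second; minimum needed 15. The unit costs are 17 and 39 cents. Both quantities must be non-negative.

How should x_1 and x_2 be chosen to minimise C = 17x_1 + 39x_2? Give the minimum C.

Feasible corners and C = 17x_1 + 39x_2:
  (0, 33/5) → C = 1287/5
  (15, 0) → C = 255
  (6, 3) → C = 219
The feasible region is unbounded (it extends along (0, 1), (1, 0)), but C strictly increases along every unbounded feasible direction, so there is no improving ray and the minimum is attained at a vertex.

x_1 = 6, x_2 = 3, minimum C = 219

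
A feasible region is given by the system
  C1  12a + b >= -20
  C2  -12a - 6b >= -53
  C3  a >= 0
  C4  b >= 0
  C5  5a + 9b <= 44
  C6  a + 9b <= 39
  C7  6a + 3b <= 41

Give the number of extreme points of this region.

5

Pairwise boundary intersections that survive every other constraint:
  (53/12, 0)
  (71/26, 263/78)
  (0, 0)
  (0, 13/3)
  (5/4, 151/36)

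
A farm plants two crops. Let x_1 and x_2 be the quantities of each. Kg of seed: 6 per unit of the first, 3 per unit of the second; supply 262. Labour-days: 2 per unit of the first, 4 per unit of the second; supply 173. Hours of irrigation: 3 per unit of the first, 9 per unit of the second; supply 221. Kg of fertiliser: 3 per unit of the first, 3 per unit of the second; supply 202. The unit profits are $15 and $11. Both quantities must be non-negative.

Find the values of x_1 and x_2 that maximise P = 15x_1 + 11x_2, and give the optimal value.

x_1 = 113/3, x_2 = 12, maximum P = 697

Corner points and P = 15x_1 + 11x_2:
  (0, 0) → P = 0
  (0, 221/9) → P = 2431/9
  (131/3, 0) → P = 655
  (113/3, 12) → P = 697

The optimum lies where 6x_1 + 3x_2 = 262 and 3x_1 + 9x_2 = 221.
Solving simultaneously gives x_1 = 113/3, x_2 = 12.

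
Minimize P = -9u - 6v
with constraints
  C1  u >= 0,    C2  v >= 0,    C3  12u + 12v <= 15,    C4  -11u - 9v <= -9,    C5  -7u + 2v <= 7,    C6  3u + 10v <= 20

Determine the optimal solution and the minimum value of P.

u = 5/4, v = 0, minimum P = -45/4

Extreme points and P = -9u - 6v:
  (0, 5/4) → P = -15/2
  (0, 1) → P = -6
  (5/4, 0) → P = -45/4
  (9/11, 0) → P = -81/11

The optimum lies where v = 0 and 12u + 12v = 15.
Solving simultaneously gives u = 5/4, v = 0.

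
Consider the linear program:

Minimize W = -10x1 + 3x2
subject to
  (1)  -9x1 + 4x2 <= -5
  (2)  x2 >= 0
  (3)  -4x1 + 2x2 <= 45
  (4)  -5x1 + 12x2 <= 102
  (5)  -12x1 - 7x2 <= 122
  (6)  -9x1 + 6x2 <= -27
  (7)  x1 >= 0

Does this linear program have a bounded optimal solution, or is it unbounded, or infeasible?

unbounded

From the feasible point (3, 0), moving in the direction (1, 0) keeps every constraint satisfied while W decreases without bound.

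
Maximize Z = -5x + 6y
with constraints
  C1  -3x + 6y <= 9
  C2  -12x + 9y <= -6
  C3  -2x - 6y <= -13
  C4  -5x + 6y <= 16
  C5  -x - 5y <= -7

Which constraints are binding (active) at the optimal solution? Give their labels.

C1 and C2

Vertices and Z = -5x + 6y:
  (13/5, 14/5) → Z = 19/5
  (17/10, 8/5) → Z = 11/10
  (23/4, 1/4) → Z = -109/4
The feasible region is unbounded (it extends along (5, -1), (2, 1)), but Z strictly decreases along every unbounded feasible direction, so there is no improving ray and the maximum is attained at a vertex.

The maximum is at (13/5, 14/5). Substituting into each constraint, equality holds for C1 and C2; the remaining constraints have slack.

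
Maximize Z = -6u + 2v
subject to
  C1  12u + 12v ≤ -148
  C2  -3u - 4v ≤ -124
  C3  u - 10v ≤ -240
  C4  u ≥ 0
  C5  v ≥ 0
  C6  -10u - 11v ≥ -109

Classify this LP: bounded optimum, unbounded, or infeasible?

infeasible

The boundaries 12u + 12v = -148 and -3u - 4v = -124 meet at (-520/3, 161), but that point violates u ≥ 0. Every candidate vertex is excluded by some other constraint, so the feasible region is empty.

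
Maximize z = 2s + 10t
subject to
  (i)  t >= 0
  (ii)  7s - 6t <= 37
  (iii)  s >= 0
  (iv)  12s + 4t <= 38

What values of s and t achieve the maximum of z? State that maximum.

s = 0, t = 19/2, maximum z = 95

Corner points and z = 2s + 10t:
  (0, 0) → z = 0
  (19/6, 0) → z = 19/3
  (0, 19/2) → z = 95

The binding constraints are s = 0 and 12s + 4t = 38.
Solving simultaneously gives s = 0, t = 19/2.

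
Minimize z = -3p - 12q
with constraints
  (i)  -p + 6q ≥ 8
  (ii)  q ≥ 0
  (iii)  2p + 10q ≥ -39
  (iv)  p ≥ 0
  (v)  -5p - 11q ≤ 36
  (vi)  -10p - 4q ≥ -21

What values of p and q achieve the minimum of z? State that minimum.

p = 0, q = 21/4, minimum z = -63

The binding constraints are p = 0 and -10p - 4q = -21.
Solving simultaneously gives p = 0, q = 21/4.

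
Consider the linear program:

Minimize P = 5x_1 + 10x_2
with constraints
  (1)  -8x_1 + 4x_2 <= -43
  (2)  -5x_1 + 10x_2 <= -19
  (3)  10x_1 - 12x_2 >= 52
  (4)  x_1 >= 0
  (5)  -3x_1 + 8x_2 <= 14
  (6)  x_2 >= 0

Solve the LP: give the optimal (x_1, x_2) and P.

The feasible region is unbounded (it extends along (8, 3), (1, 0)), but P strictly increases along every unbounded feasible direction, so there is no improving ray and the minimum is attained at a vertex.

The binding constraints are -8x_1 + 4x_2 = -43 and x_2 = 0.
Solving simultaneously gives x_1 = 43/8, x_2 = 0.

x_1 = 43/8, x_2 = 0, minimum P = 215/8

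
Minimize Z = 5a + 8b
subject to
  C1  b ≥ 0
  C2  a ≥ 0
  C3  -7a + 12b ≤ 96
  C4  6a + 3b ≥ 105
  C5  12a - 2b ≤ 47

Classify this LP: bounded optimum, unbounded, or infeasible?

infeasible

The boundaries b = 0 and a = 0 meet at (0, 0), but that point violates 6a + 3b ≥ 105. Every candidate vertex is excluded by some other constraint, so the feasible region is empty.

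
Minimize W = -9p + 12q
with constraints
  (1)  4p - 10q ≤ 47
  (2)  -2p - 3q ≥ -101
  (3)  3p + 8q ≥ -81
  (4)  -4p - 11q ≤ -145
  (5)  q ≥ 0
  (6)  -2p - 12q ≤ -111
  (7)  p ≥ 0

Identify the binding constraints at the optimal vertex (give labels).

(1) and (2)

Extreme points and W = -9p + 12q:
  (1151/32, 155/16) → W = -6639/32
  (837/34, 175/34) → W = -5433/34
  (0, 101/3) → W = 404
  (519/26, 77/13) → W = -2823/26
  (0, 145/11) → W = 1740/11

The minimum is at (1151/32, 155/16). Substituting into each constraint, equality holds for (1) and (2); the remaining constraints have slack.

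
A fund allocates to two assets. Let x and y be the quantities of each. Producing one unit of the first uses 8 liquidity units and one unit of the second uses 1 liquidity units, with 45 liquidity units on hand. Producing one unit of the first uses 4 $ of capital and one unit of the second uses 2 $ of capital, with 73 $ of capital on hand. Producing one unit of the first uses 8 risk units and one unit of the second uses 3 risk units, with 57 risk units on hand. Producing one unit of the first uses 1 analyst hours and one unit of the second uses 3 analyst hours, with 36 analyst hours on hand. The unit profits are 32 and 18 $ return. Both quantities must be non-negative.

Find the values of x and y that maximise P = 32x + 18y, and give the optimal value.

x = 3, y = 11, maximum P = 294

Vertices and P = 32x + 18y:
  (0, 0) → P = 0
  (0, 12) → P = 216
  (45/8, 0) → P = 180
  (39/8, 6) → P = 264
  (3, 11) → P = 294

The optimum lies where 8x + 3y = 57 and x + 3y = 36.
Solving simultaneously gives x = 3, y = 11.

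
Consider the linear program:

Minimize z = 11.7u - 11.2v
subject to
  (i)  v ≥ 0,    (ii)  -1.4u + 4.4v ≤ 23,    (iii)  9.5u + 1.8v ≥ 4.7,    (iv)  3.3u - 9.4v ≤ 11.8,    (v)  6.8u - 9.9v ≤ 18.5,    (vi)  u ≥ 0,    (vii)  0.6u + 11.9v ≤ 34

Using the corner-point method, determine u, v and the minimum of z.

u = 0, v = 20/7, minimum z = -32

Vertices and z = 11.7u - 11.2v:
  (47/95, 0) → z = 5499/950
  (185/68, 0) → z = 4329/136
  (0, 47/18) → z = -1316/45
  (55675/8686, 11005/4343) → z = 809771/17372
  (0, 20/7) → z = -32

At the optimal vertex, u = 0 and 0.6u + 11.9v = 34.
Solving simultaneously gives u = 0, v = 20/7.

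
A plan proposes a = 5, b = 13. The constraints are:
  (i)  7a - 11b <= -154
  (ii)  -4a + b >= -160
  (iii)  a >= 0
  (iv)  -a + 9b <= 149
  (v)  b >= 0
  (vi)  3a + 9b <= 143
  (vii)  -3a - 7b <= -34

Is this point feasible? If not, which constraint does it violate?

Constraint (i): 7a - 11b = -108, which is not ≤ -154. All other constraints are satisfied.

not feasible — violates (i)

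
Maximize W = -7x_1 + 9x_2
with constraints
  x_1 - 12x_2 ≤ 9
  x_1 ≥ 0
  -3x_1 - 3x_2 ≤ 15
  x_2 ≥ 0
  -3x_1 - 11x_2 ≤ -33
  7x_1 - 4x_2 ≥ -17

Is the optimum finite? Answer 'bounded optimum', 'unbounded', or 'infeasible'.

From the feasible point (495/47, 6/47), moving in the direction (4, 7) keeps every constraint satisfied while W increases without bound.

unbounded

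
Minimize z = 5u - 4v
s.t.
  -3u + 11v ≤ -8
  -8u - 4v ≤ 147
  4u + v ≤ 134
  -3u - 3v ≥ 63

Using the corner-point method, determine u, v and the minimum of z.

u = -63/4, v = -21/4, minimum z = -231/4

Vertices and z = 5u - 4v:
  (683/8, -415/2) → z = 10055/8
  (-63/4, -21/4) → z = -231/4
  (155/3, -218/3) → z = 549

The binding constraints are -8u - 4v = 147 and -3u - 3v = 63.
Solving simultaneously gives u = -63/4, v = -21/4.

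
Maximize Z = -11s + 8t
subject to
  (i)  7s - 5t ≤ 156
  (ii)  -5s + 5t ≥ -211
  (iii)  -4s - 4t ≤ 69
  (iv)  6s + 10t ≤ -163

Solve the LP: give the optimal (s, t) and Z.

s = -19/8, t = -119/8, maximum Z = -743/8

Extreme points and Z = -11s + 8t:
  (93/16, -369/16) → Z = -3975/16
  (149/20, -2077/100) → Z = -24811/100
  (-19/8, -119/8) → Z = -743/8

The optimum lies where -4s - 4t = 69 and 6s + 10t = -163.
Solving simultaneously gives s = -19/8, t = -119/8.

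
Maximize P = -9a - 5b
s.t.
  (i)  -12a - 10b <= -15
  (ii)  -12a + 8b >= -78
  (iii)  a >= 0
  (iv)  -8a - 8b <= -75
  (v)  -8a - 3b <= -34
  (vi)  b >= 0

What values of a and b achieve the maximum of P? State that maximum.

The feasible region is unbounded (it extends along (0, 1), (2, 3)), but P strictly decreases along every unbounded feasible direction, so there is no improving ray and the maximum is attained at a vertex.

At the optimal vertex, -8a - 8b = -75 and -8a - 3b = -34.
Solving simultaneously gives a = 47/40, b = 41/5.

a = 47/40, b = 41/5, maximum P = -2063/40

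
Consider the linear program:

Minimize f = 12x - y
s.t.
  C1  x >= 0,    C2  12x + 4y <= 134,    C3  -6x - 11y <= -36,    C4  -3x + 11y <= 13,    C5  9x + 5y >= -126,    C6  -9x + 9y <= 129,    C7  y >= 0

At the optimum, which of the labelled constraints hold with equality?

C3 and C4

Vertices and f = 12x - y:
  (79/8, 31/8) → f = 917/8
  (67/6, 0) → f = 134
  (23/9, 62/33) → f = 950/33
  (6, 0) → f = 72

The minimum is at (23/9, 62/33). Substituting into each constraint, equality holds for C3 and C4; the remaining constraints have slack.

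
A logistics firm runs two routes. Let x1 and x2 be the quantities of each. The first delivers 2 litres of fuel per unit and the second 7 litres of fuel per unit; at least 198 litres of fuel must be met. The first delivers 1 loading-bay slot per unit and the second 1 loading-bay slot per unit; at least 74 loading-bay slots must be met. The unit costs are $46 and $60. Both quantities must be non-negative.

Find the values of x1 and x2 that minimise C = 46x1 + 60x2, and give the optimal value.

x1 = 64, x2 = 10, minimum C = 3544

Vertices and C = 46x1 + 60x2:
  (0, 74) → C = 4440
  (99, 0) → C = 4554
  (64, 10) → C = 3544
The feasible region is unbounded (it extends along (0, 1), (1, 0)), but C strictly increases along every unbounded feasible direction, so there is no improving ray and the minimum is attained at a vertex.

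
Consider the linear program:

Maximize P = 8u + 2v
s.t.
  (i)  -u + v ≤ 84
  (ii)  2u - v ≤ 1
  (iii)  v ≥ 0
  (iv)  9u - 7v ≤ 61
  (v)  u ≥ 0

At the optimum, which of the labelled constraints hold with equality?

(i) and (ii)

Vertices and P = 8u + 2v:
  (85, 169) → P = 1018
  (0, 84) → P = 168
  (1/2, 0) → P = 4
  (0, 0) → P = 0

The maximum is at (85, 169). Substituting into each constraint, equality holds for (i) and (ii); the remaining constraints have slack.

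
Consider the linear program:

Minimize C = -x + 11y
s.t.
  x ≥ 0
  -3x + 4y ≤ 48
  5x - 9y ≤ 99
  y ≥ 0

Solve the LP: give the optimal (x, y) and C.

x = 99/5, y = 0, minimum C = -99/5

Vertices and C = -x + 11y:
  (0, 12) → C = 132
  (0, 0) → C = 0
  (99/5, 0) → C = -99/5
The feasible region is unbounded (it extends along (4, 3), (9, 5)), but C strictly increases along every unbounded feasible direction, so there is no improving ray and the minimum is attained at a vertex.

The optimum lies where 5x - 9y = 99 and y = 0.
Solving simultaneously gives x = 99/5, y = 0.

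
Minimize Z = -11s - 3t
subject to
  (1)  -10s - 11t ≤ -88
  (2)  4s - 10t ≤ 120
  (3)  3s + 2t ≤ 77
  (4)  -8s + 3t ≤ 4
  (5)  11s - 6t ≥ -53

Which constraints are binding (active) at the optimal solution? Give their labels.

(2) and (3)

Feasible corners and Z = -11s - 3t:
  (275/18, -53/9) → Z = -2707/18
  (110/59, 372/59) → Z = -2326/59
  (505/19, -26/19) → Z = -5477/19
  (223/25, 628/25) → Z = -4337/25

The minimum is at (505/19, -26/19). Substituting into each constraint, equality holds for (2) and (3); the remaining constraints have slack.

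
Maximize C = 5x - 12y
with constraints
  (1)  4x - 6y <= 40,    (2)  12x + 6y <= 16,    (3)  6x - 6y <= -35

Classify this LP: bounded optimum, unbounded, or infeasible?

From the feasible point (-75/2, -95/3), moving in the direction (-6, -4) keeps every constraint satisfied while C increases without bound.

unbounded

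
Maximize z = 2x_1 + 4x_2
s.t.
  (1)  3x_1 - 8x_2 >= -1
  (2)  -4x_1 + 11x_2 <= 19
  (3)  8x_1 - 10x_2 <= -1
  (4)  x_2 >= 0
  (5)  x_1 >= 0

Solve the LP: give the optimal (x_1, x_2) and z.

Feasible corners and z = 2x_1 + 4x_2:
  (1/17, 5/34) → z = 12/17
  (0, 1/8) → z = 1/2
  (0, 1/10) → z = 2/5

At the optimal vertex, 3x_1 - 8x_2 = -1 and 8x_1 - 10x_2 = -1.
Solving simultaneously gives x_1 = 1/17, x_2 = 5/34.

x_1 = 1/17, x_2 = 5/34, maximum z = 12/17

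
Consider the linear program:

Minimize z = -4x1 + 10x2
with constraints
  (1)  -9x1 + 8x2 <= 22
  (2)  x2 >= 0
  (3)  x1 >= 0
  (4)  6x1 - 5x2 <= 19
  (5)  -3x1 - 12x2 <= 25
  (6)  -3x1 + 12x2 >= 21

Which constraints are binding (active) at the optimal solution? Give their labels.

Vertices and z = -4x1 + 10x2:
  (0, 11/4) → z = 55/2
  (262/3, 101) → z = 1982/3
  (0, 7/4) → z = 35/2
  (111/19, 61/19) → z = 166/19

The minimum is at (111/19, 61/19). Substituting into each constraint, equality holds for (4) and (6); the remaining constraints have slack.

(4) and (6)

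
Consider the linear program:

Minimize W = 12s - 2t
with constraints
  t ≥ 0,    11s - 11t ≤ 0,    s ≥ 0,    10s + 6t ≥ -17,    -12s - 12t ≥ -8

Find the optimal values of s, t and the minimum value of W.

Vertices and W = 12s - 2t:
  (0, 0) → W = 0
  (1/3, 1/3) → W = 10/3
  (0, 2/3) → W = -4/3

s = 0, t = 2/3, minimum W = -4/3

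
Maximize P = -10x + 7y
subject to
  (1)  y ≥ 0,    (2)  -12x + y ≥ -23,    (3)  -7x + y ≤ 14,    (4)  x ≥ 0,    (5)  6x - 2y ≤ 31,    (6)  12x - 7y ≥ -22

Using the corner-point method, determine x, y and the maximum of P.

Corner points and P = -10x + 7y:
  (23/12, 0) → P = -115/6
  (0, 0) → P = 0
  (61/24, 15/2) → P = 325/12
  (0, 22/7) → P = 22

x = 61/24, y = 15/2, maximum P = 325/12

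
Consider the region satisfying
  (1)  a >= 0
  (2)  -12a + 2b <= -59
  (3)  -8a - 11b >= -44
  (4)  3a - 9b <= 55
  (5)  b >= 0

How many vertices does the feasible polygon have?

3

Of the 10 pairwise boundary intersections, those satisfying every inequality are:
  (737/148, 14/37)
  (59/12, 0)
  (11/2, 0)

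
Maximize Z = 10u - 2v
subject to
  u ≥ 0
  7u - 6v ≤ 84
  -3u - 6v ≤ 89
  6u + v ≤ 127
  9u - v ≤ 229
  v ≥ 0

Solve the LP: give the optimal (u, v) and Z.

u = 846/43, v = 385/43, maximum Z = 7690/43

Corner points and Z = 10u - 2v:
  (0, 127) → Z = -254
  (0, 0) → Z = 0
  (846/43, 385/43) → Z = 7690/43
  (12, 0) → Z = 120

The optimum lies where 7u - 6v = 84 and 6u + v = 127.
Solving simultaneously gives u = 846/43, v = 385/43.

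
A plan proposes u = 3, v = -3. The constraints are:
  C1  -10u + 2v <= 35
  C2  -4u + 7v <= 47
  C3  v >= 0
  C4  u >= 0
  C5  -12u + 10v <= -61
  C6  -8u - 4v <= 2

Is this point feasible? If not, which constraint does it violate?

not feasible — violates C3

Constraint C3: v = -3, which is not ≥ 0. All other constraints are satisfied.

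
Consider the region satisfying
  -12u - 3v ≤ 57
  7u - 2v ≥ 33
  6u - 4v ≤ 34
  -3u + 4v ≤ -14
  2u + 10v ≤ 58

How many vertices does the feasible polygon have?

Intersecting each pair of boundary lines and keeping only the points that satisfy every inequality leaves:
  (4, -5/2)
  (52/11, 1/22)
  (20/3, 3/2)

3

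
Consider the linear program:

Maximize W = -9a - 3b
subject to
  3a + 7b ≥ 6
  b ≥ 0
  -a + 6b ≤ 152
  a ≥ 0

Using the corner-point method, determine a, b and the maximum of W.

Feasible corners and W = -9a - 3b:
  (2, 0) → W = -18
  (0, 6/7) → W = -18/7
  (0, 76/3) → W = -76
The feasible region is unbounded (it extends along (6, 1), (1, 0)), but W strictly decreases along every unbounded feasible direction, so there is no improving ray and the maximum is attained at a vertex.

The binding constraints are 3a + 7b = 6 and a = 0.
Solving simultaneously gives a = 0, b = 6/7.

a = 0, b = 6/7, maximum W = -18/7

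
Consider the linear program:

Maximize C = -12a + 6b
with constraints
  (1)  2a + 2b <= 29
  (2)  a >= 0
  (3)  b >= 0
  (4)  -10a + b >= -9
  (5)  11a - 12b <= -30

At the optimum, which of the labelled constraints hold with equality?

(1) and (2)

Extreme points and C = -12a + 6b:
  (0, 29/2) → C = 87
  (47/22, 136/11) → C = 534/11
  (0, 5/2) → C = 15
  (138/109, 399/109) → C = 738/109

The maximum is at (0, 29/2). Substituting into each constraint, equality holds for (1) and (2); the remaining constraints have slack.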